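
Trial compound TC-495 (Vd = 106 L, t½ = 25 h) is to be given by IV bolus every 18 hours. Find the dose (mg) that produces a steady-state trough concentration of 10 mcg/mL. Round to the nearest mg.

686 mg

τ/t½ = 18/25 ≈ 0.72, so f = (1/2)^(18/25) ≈ 0.607097.
Cmin,ss = (D/Vd)·f/(1−f), so D = Cmin,ss·Vd·(1−f)/f.
D = 10 × 106 × (1−f)/f ≈ 10 × 106 × 0.64718 ≈ 686.01 mg.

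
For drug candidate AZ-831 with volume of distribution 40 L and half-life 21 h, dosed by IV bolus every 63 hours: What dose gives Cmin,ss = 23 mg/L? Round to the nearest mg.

6440 mg

τ/t½ = 63/21 ≈ 3, so f = (1/2)^(63/21) ≈ 0.125000.
Cmin,ss = (D/Vd)·f/(1−f), so D = Cmin,ss·Vd·(1−f)/f.
D = 23 × 40 × (1−f)/f ≈ 23 × 40 × 7.00000 ≈ 6440.00 mg.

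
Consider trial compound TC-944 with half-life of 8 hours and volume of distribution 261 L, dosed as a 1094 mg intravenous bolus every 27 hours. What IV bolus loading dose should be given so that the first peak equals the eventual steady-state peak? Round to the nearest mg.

f = (1/2)^(27/8) ≈ 0.096388; accumulation ratio R = 1/(1−f) ≈ 1.10667.
Loading dose to hit Cmax,ss on first dose: D_load = D_maint·R ≈ 1094 × 1.10667 ≈ 1210.70 mg.

1211 mg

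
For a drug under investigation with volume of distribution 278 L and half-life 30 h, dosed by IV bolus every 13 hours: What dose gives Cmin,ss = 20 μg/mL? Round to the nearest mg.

1948 mg

τ/t½ = 13/30 ≈ 0.43333, so f = (1/2)^(13/30) ≈ 0.740549.
Cmin,ss = (D/Vd)·f/(1−f), so D = Cmin,ss·Vd·(1−f)/f.
D = 20 × 278 × (1−f)/f ≈ 20 × 278 × 0.35035 ≈ 1947.95 mg.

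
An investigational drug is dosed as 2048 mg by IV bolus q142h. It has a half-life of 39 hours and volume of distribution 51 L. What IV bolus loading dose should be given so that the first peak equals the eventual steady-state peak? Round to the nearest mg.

2226 mg

f = (1/2)^(142/39) ≈ 0.080157; accumulation ratio R = 1/(1−f) ≈ 1.08714.
Loading dose to hit Cmax,ss on first dose: D_load = D_maint·R ≈ 2048 × 1.08714 ≈ 2226.46 mg.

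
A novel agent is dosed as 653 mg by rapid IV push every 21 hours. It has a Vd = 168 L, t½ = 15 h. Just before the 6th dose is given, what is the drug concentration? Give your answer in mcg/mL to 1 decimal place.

f = (1/2)^(τ/t½) = (1/2)^(21/15) ≈ 0.3789.
C₀ = D/Vd = 653/168 ≈ 3.887 mcg/mL.
Before the 6th dose, 5 doses have been given. Superposition: Cmin = C₀·(f + f² + … + f^5).
≈ 3.887 × (0.3789 + 0.1436 + 0.0544 + 0.0206 + 0.0078) ≈ 3.887 × 0.6053 ≈ 2.353 mcg/mL.

2.4 mcg/mL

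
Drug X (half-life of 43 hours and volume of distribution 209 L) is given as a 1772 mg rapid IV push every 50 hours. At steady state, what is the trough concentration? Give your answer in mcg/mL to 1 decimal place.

Over one 50-h interval, 50/43 ≈ 1.1628 half-lives elapse, leaving f ≈ 0.4466 of each dose.
Single-dose peak C₀ = D/Vd = 1772/209 ≈ 8.478 mcg/mL.
Steady-state trough Cmin,ss = C₀·f/(1−f) ≈ 8.478 × 0.4466/0.5534 ≈ 6.842 mcg/mL.

6.8 mcg/mL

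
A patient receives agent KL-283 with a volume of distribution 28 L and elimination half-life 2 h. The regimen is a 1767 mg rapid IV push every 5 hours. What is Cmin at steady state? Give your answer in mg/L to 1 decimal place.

τ/t½ = 5/2 ≈ 2.5, so fraction remaining f = (1/2)^(5/2) ≈ 0.1768.
At steady state, accumulation factor R = 1/(1 − e^(−kτ)) ≈ 1.2148.
Each bolus raises the concentration by D/Vd = 1767/28 ≈ 63.107 mg/L.
Cmax,ss = C₀/(1 − f) ≈ 63.107/0.8232 ≈ 76.661 mg/L.
Steady-state trough Cmin,ss = Cmax,ss·f ≈ 76.661 × 0.1768 ≈ 13.554 mg/L.

13.6 mg/L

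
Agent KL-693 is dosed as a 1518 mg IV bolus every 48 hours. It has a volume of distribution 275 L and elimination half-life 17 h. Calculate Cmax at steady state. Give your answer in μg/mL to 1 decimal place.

Over one 48-h interval, 48/17 ≈ 2.8235 half-lives elapse, leaving f ≈ 0.1413 of each dose.
At steady state, accumulation factor R = 1/(1 − e^(−kτ)) ≈ 1.1646.
Single-dose peak C₀ = D/Vd = 1518/275 ≈ 5.520 μg/mL.
Steady-state peak Cmax,ss = C₀·R ≈ 5.520 × 1.1646 ≈ 6.429 μg/mL.

6.4 μg/mL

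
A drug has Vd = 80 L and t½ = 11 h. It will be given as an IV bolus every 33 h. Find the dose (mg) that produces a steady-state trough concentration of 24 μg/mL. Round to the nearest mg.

τ/t½ = 33/11 ≈ 3, so f = (1/2)^(33/11) ≈ 0.125000.
Cmin,ss = (D/Vd)·f/(1−f), so D = Cmin,ss·Vd·(1−f)/f.
D = 24 × 80 × (1−f)/f ≈ 24 × 80 × 7.00000 ≈ 13440.00 mg.

13440 mg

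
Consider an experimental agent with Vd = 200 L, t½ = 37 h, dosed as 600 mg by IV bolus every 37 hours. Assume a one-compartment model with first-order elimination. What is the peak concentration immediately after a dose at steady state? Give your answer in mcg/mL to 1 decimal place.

6.0 mcg/mL

τ = 37 h = 1 half-life, so f = (1/2)^1 = 0.5.
At steady state, R = 1/(1 − 0.5) = 2/1.
Single-dose peak C₀ = D/Vd = 600/200 = 3 mcg/mL.
Steady-state peak Cmax,ss = C₀·R = 3 × 2/1 ≈ 6.000 mcg/mL.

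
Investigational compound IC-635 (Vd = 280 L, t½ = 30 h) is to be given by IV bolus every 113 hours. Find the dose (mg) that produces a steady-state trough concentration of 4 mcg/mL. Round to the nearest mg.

τ/t½ = 113/30 ≈ 3.7667, so f = (1/2)^(113/30) ≈ 0.073472.
Cmin,ss = (D/Vd)·f/(1−f), so D = Cmin,ss·Vd·(1−f)/f.
D = 4 × 280 × (1−f)/f ≈ 4 × 280 × 12.61063 ≈ 14123.91 mg.

14124 mg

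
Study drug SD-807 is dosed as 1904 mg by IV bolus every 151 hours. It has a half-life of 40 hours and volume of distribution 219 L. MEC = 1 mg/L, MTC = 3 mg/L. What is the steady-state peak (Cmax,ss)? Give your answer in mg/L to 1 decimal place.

9.4 mg/L

τ/t½ = 151/40 ≈ 3.775, so fraction remaining f = (1/2)^(151/40) ≈ 0.0730.
Accumulation ratio R = 1/(1 − f) ≈ 1/0.9270 ≈ 1.0787.
Single-dose peak C₀ = D/Vd = 1904/219 ≈ 8.694 mg/L.
Cmax,ss = C₀/(1 − f) ≈ 8.694/0.9270 ≈ 9.379 mg/L.
Peak 9.4 mg/L vs MTC 3 mg/L: exceeds toxic threshold.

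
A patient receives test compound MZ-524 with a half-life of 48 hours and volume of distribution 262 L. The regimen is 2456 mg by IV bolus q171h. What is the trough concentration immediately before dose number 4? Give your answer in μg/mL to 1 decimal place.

0.9 μg/mL

f = (1/2)^(τ/t½) = (1/2)^(171/48) ≈ 0.0846.
C₀ = D/Vd = 2456/262 ≈ 9.374 μg/mL.
Before the 4th dose, 3 doses have been given. Superposition: Cmin = C₀·(f + f² + … + f^3).
≈ 9.374 × (0.0846 + 0.0072 + 0.0006) ≈ 9.374 × 0.0924 ≈ 0.866 μg/mL.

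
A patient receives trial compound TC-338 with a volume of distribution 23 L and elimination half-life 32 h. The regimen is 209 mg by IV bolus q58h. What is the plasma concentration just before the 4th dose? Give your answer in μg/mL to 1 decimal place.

f = (1/2)^(τ/t½) = (1/2)^(58/32) ≈ 0.2847.
C₀ = D/Vd = 209/23 ≈ 9.087 μg/mL.
Before the 4th dose, 3 doses have been given. Superposition: Cmin = C₀·(f + f² + … + f^3).
≈ 9.087 × (0.2847 + 0.0811 + 0.0231) ≈ 9.087 × 0.3889 ≈ 3.534 μg/mL.

3.5 μg/mL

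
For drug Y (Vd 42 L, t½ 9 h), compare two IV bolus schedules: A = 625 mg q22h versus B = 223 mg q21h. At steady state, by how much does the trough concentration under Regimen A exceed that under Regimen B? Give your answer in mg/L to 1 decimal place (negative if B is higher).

2.0 mg/L

Regimen A: f = (1/2)^(22/9) ≈ 0.1837; Cmin,ss = (625/42)·f/(1−f) ≈ 3.349 mg/L.
Regimen B: f = (1/2)^(21/9) ≈ 0.1984; Cmin,ss = (223/42)·f/(1−f) ≈ 1.314 mg/L.
Difference ≈ 3.349 − 1.314 ≈ 2.035 mg/L.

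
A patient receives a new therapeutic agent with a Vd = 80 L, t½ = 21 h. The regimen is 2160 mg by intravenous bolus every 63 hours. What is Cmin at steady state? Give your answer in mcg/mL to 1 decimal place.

The dosing interval is 3 half-lives, so f = 2^(−3) = 0.125.
At steady state, R = 1/(1 − 0.125) = 8/7.
Single-dose peak C₀ = D/Vd = 2160/80 = 27 mcg/mL.
Steady-state peak Cmax,ss = C₀·R = 27 × 8/7 ≈ 30.857 mcg/mL.
Steady-state trough Cmin,ss = Cmax,ss·f ≈ 30.857 × 0.125 ≈ 3.857 mcg/mL.

3.9 mcg/mL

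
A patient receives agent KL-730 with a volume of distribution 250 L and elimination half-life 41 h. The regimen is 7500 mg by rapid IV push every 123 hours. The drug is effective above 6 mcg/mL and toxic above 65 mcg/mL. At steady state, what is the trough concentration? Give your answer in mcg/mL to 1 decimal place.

4.3 mcg/mL

The dosing interval is 3 half-lives, so f = 2^(−3) = 0.125.
Accumulation ratio R = 1/(1 − f) = 1/0.875 = 8/7.
Single-dose peak C₀ = D/Vd = 7500/250 = 30 mcg/mL.
Steady-state peak Cmax,ss = C₀·R = 30 × 8/7 ≈ 34.286 mcg/mL.
Steady-state trough Cmin,ss = Cmax,ss·f ≈ 34.286 × 0.125 ≈ 4.286 mcg/mL.
Trough 4.3 mcg/mL vs MEC 6 mcg/mL: subtherapeutic.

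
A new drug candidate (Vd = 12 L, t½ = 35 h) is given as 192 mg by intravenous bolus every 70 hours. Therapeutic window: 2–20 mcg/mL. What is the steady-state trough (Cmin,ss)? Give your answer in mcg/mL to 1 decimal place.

The dosing interval is 2 half-lives, so f = 2^(−2) = 0.25.
At steady state, R = 1/(1 − 0.25) = 4/3.
Single-dose peak C₀ = D/Vd = 192/12 = 16 mcg/mL.
Steady-state peak Cmax,ss = C₀·R = 16 × 4/3 ≈ 21.333 mcg/mL.
Steady-state trough Cmin,ss = Cmax,ss·f ≈ 21.333 × 0.25 ≈ 5.333 mcg/mL.
Trough 5.3 mcg/mL vs MEC 2 mcg/mL: adequate.

5.3 mcg/mL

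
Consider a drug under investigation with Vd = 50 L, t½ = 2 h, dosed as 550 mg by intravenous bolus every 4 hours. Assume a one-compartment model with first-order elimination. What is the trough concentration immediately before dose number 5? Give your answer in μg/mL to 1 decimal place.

f = (1/2)^(τ/t½) = (1/2)^(4/2) ≈ 0.2500.
C₀ = D/Vd = 550/50 ≈ 11.000 μg/mL.
Before the 5th dose, 4 doses have been given. Superposition: Cmin = C₀·(f + f² + … + f^4).
≈ 11.000 × (0.2500 + 0.0625 + 0.0156 + 0.0039) ≈ 11.000 × 0.3320 ≈ 3.652 μg/mL.

3.7 μg/mL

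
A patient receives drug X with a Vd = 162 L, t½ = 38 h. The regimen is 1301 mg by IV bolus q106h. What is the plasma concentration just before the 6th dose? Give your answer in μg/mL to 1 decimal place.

1.4 μg/mL

f = (1/2)^(τ/t½) = (1/2)^(106/38) ≈ 0.1446.
C₀ = D/Vd = 1301/162 ≈ 8.031 μg/mL.
Before the 6th dose, 5 doses have been given. Superposition: Cmin = C₀·(f + f² + … + f^5).
≈ 8.031 × (0.1446 + 0.0209 + 0.0030 + 0.0004 + 0.0001) ≈ 8.031 × 0.1690 ≈ 1.357 μg/mL.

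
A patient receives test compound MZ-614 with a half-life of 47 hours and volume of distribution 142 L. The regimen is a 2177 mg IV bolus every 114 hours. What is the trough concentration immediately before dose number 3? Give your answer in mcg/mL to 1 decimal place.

f = (1/2)^(τ/t½) = (1/2)^(114/47) ≈ 0.1861.
C₀ = D/Vd = 2177/142 ≈ 15.331 mcg/mL.
Before the 3rd dose, 2 doses have been given. Superposition: Cmin = C₀·(f + f²).
≈ 15.331 × (0.1861 + 0.0346) ≈ 15.331 × 0.2207 ≈ 3.384 mcg/mL.

3.4 mcg/mL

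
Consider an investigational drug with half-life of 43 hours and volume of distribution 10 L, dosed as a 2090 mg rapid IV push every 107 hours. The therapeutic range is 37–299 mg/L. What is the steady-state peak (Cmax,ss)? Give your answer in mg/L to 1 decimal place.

254.3 mg/L

Over one 107-h interval, 107/43 ≈ 2.4884 half-lives elapse, leaving f ≈ 0.1782 of each dose.
At steady state, accumulation factor R = 1/(1 − e^(−kτ)) ≈ 1.2168.
Each bolus raises the concentration by D/Vd = 2090/10 ≈ 209.000 mg/L.
Steady-state peak Cmax,ss = C₀·R ≈ 209.000 × 1.2168 ≈ 254.311 mg/L.
Peak 254.3 mg/L vs MTC 299 mg/L: below toxic threshold.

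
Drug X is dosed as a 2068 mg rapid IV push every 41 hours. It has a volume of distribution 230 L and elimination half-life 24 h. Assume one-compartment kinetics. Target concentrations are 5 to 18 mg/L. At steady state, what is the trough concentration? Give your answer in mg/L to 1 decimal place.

Over one 41-h interval, 41/24 ≈ 1.7083 half-lives elapse, leaving f ≈ 0.3060 of each dose.
At steady state, accumulation factor R = 1/(1 − e^(−kτ)) ≈ 1.4409.
Single-dose peak C₀ = D/Vd = 2068/230 ≈ 8.991 mg/L.
Cmax,ss = C₀/(1 − f) ≈ 8.991/0.6940 ≈ 12.955 mg/L.
Steady-state trough Cmin,ss = Cmax,ss·f ≈ 12.955 × 0.3060 ≈ 3.964 mg/L.
Trough 4.0 mg/L vs MEC 5 mg/L: subtherapeutic.

4.0 mg/L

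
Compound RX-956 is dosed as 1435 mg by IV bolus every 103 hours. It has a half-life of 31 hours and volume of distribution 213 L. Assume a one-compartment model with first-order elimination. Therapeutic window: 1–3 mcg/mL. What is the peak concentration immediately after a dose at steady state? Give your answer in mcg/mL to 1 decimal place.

Over one 103-h interval, 103/31 ≈ 3.3226 half-lives elapse, leaving f ≈ 0.1000 of each dose.
At steady state, accumulation factor R = 1/(1 − e^(−kτ)) ≈ 1.1111.
Single-dose peak C₀ = D/Vd = 1435/213 ≈ 6.737 mcg/mL.
Steady-state peak Cmax,ss = C₀·R ≈ 6.737 × 1.1111 ≈ 7.485 mcg/mL.
Peak 7.5 mcg/mL vs MTC 3 mcg/mL: exceeds toxic threshold.

7.5 mcg/mL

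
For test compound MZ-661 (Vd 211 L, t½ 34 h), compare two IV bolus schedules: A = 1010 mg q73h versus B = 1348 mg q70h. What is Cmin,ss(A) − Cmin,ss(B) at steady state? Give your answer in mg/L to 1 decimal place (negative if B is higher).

-0.6 mg/L

Regimen A: f = (1/2)^(73/34) ≈ 0.2258; Cmin,ss = (1010/211)·f/(1−f) ≈ 1.396 mg/L.
Regimen B: f = (1/2)^(70/34) ≈ 0.2400; Cmin,ss = (1348/211)·f/(1−f) ≈ 2.017 mg/L.
Difference ≈ 1.396 − 2.017 ≈ -0.621 mg/L.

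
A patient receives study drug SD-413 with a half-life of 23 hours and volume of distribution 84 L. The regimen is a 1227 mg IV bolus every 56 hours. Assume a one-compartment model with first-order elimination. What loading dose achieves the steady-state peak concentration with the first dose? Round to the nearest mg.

f = (1/2)^(56/23) ≈ 0.184951; accumulation ratio R = 1/(1−f) ≈ 1.22692.
Loading dose to hit Cmax,ss on first dose: D_load = D_maint·R ≈ 1227 × 1.22692 ≈ 1505.43 mg.

1505 mg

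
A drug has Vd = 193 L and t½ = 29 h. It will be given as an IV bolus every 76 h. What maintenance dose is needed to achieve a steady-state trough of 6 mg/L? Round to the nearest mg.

τ/t½ = 76/29 ≈ 2.6207, so f = (1/2)^(76/29) ≈ 0.162590.
Cmin,ss = (D/Vd)·f/(1−f), so D = Cmin,ss·Vd·(1−f)/f.
D = 6 × 193 × (1−f)/f ≈ 6 × 193 × 5.15044 ≈ 5964.21 mg.

5964 mg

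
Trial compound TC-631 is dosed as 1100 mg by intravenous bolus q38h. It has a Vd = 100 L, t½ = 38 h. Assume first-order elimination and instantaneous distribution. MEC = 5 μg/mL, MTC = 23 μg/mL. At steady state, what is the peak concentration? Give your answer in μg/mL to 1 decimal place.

The dosing interval is 1 half-life, so f = 2^(−1) = 0.5.
At steady state, R = 1/(1 − 0.5) = 2/1.
Single-dose peak C₀ = D/Vd = 1100/100 = 11 μg/mL.
Steady-state peak Cmax,ss = C₀·R = 11 × 2/1 ≈ 22.000 μg/mL.
Peak 22.0 μg/mL vs MTC 23 μg/mL: below toxic threshold.

22.0 μg/mL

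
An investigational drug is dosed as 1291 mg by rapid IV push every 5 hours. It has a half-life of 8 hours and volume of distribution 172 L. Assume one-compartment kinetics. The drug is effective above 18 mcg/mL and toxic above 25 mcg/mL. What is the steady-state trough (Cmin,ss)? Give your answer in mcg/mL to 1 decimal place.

τ/t½ = 5/8 ≈ 0.625, so fraction remaining f = (1/2)^(5/8) ≈ 0.6484.
Single-dose peak C₀ = D/Vd = 1291/172 ≈ 7.506 mcg/mL.
Steady-state trough Cmin,ss = C₀·f/(1−f) ≈ 7.506 × 0.6484/0.3516 ≈ 13.842 mcg/mL.
Trough 13.8 mcg/mL vs MEC 18 mcg/mL: subtherapeutic.

13.8 mcg/mL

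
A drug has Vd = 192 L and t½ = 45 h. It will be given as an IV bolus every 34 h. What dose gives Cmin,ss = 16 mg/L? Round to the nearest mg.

τ/t½ = 34/45 ≈ 0.75556, so f = (1/2)^(34/45) ≈ 0.592318.
Cmin,ss = (D/Vd)·f/(1−f), so D = Cmin,ss·Vd·(1−f)/f.
D = 16 × 192 × (1−f)/f ≈ 16 × 192 × 0.68828 ≈ 2114.40 mg.

2114 mg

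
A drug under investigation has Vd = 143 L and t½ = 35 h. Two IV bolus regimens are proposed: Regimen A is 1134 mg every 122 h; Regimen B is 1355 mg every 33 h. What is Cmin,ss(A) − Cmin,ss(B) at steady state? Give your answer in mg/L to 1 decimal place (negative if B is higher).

-9.5 mg/L

Regimen A: f = (1/2)^(122/35) ≈ 0.0893; Cmin,ss = (1134/143)·f/(1−f) ≈ 0.778 mg/L.
Regimen B: f = (1/2)^(33/35) ≈ 0.5202; Cmin,ss = (1355/143)·f/(1−f) ≈ 10.273 mg/L.
Difference ≈ 0.778 − 10.273 ≈ -9.495 mg/L.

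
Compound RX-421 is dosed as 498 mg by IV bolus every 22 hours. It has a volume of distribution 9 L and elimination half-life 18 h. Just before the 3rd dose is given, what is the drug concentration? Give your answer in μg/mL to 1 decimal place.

33.9 μg/mL

f = (1/2)^(τ/t½) = (1/2)^(22/18) ≈ 0.4286.
C₀ = D/Vd = 498/9 ≈ 55.333 μg/mL.
Before the 3rd dose, 2 doses have been given. Superposition: Cmin = C₀·(f + f²).
≈ 55.333 × (0.4286 + 0.1837) ≈ 55.333 × 0.6123 ≈ 33.880 μg/mL.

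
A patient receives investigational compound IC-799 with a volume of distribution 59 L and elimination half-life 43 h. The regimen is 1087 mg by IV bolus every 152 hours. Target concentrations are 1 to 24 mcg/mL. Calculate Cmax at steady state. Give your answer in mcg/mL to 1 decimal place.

τ/t½ = 152/43 ≈ 3.5349, so fraction remaining f = (1/2)^(152/43) ≈ 0.0863.
At steady state, accumulation factor R = 1/(1 − e^(−kτ)) ≈ 1.0945.
Single-dose peak C₀ = D/Vd = 1087/59 ≈ 18.424 mcg/mL.
Steady-state peak Cmax,ss = C₀·R ≈ 18.424 × 1.0945 ≈ 20.165 mcg/mL.
Peak 20.2 mcg/mL vs MTC 24 mcg/mL: below toxic threshold.

20.2 mcg/mL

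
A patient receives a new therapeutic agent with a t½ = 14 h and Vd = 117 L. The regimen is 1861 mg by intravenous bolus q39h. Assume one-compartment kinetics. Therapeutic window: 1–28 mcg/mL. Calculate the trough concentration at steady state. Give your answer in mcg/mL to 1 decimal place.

2.7 mcg/mL

τ/t½ = 39/14 ≈ 2.7857, so fraction remaining f = (1/2)^(39/14) ≈ 0.1450.
At steady state, accumulation factor R = 1/(1 − e^(−kτ)) ≈ 1.1696.
Each bolus raises the concentration by D/Vd = 1861/117 ≈ 15.906 mcg/mL.
Steady-state peak Cmax,ss = C₀·R ≈ 15.906 × 1.1696 ≈ 18.604 mcg/mL.
Steady-state trough Cmin,ss = Cmax,ss·f ≈ 18.604 × 0.1450 ≈ 2.698 mcg/mL.
Trough 2.7 mcg/mL vs MEC 1 mcg/mL: adequate.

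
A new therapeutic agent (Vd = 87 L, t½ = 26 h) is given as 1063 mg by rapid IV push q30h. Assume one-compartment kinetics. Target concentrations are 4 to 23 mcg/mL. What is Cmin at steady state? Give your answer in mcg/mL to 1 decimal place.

10.0 mcg/mL

k = ln2/t½ = ln2/26 ≈ 0.026660 h⁻¹; fraction remaining f = e^(−kτ) = e^(−0.026660×30) ≈ 0.4494.
At steady state, accumulation factor R = 1/(1 − e^(−kτ)) ≈ 1.8162.
Each bolus raises the concentration by D/Vd = 1063/87 ≈ 12.218 mcg/mL.
Steady-state peak Cmax,ss = C₀·R ≈ 12.218 × 1.8162 ≈ 22.190 mcg/mL.
One interval later, Cmin,ss = Cmax,ss·e^(−kτ) ≈ 22.190 × 0.4494 ≈ 9.972 mcg/mL.
Trough 10.0 mcg/mL vs MEC 4 mcg/mL: adequate.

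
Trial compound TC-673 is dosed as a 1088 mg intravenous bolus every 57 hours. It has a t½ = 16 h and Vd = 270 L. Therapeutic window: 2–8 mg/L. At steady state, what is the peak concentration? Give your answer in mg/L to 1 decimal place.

4.4 mg/L

τ/t½ = 57/16 ≈ 3.5625, so fraction remaining f = (1/2)^(57/16) ≈ 0.0846.
At steady state, accumulation factor R = 1/(1 − e^(−kτ)) ≈ 1.0924.
Each bolus raises the concentration by D/Vd = 1088/270 ≈ 4.030 mg/L.
Steady-state peak Cmax,ss = C₀·R ≈ 4.030 × 1.0924 ≈ 4.402 mg/L.
Peak 4.4 mg/L vs MTC 8 mg/L: below toxic threshold.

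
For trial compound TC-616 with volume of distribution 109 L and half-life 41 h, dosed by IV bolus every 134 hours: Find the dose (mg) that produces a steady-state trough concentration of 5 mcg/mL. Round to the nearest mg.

τ/t½ = 134/41 ≈ 3.2683, so f = (1/2)^(134/41) ≈ 0.103788.
Cmin,ss = (D/Vd)·f/(1−f), so D = Cmin,ss·Vd·(1−f)/f.
D = 5 × 109 × (1−f)/f ≈ 5 × 109 × 8.63503 ≈ 4706.09 mg.

4706 mg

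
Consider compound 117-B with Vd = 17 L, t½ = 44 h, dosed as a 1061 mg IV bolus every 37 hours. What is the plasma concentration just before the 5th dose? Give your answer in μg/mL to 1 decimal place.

f = (1/2)^(τ/t½) = (1/2)^(37/44) ≈ 0.5583.
C₀ = D/Vd = 1061/17 ≈ 62.412 μg/mL.
Before the 5th dose, 4 doses have been given. Superposition: Cmin = C₀·(f + f² + … + f^4).
≈ 62.412 × (0.5583 + 0.3117 + 0.1740 + 0.0972) ≈ 62.412 × 1.1412 ≈ 71.225 μg/mL.

71.2 μg/mL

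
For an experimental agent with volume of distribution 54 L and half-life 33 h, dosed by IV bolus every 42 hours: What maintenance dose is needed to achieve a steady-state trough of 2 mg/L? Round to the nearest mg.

153 mg

τ/t½ = 42/33 ≈ 1.2727, so f = (1/2)^(42/33) ≈ 0.413877.
Cmin,ss = (D/Vd)·f/(1−f), so D = Cmin,ss·Vd·(1−f)/f.
D = 2 × 54 × (1−f)/f ≈ 2 × 54 × 1.41618 ≈ 152.95 mg.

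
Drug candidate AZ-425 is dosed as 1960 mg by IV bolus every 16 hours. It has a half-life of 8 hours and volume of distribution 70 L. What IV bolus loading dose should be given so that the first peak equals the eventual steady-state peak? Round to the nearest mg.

f = (1/2)^(16/8) ≈ 0.250000; accumulation ratio R = 1/(1−f) ≈ 1.33333.
Loading dose to hit Cmax,ss on first dose: D_load = D_maint·R ≈ 1960 × 1.33333 ≈ 2613.33 mg.

2613 mg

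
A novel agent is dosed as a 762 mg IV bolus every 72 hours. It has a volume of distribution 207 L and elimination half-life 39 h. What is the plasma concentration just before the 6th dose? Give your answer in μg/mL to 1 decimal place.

1.4 μg/mL

f = (1/2)^(τ/t½) = (1/2)^(72/39) ≈ 0.2781.
C₀ = D/Vd = 762/207 ≈ 3.681 μg/mL.
Before the 6th dose, 5 doses have been given. Superposition: Cmin = C₀·(f + f² + … + f^5).
≈ 3.681 × (0.2781 + 0.0773 + 0.0215 + 0.0060 + 0.0017) ≈ 3.681 × 0.3846 ≈ 1.416 μg/mL.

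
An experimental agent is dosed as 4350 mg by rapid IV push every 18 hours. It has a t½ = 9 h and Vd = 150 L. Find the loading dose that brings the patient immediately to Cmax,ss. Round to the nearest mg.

5800 mg

f = (1/2)^(18/9) ≈ 0.250000; accumulation ratio R = 1/(1−f) ≈ 1.33333.
Loading dose to hit Cmax,ss on first dose: D_load = D_maint·R ≈ 4350 × 1.33333 ≈ 5799.99 mg.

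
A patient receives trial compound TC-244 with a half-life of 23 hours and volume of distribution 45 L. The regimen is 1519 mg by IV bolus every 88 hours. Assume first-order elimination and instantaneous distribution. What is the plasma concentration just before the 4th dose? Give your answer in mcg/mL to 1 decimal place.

f = (1/2)^(τ/t½) = (1/2)^(88/23) ≈ 0.0705.
C₀ = D/Vd = 1519/45 ≈ 33.756 mcg/mL.
Before the 4th dose, 3 doses have been given. Superposition: Cmin = C₀·(f + f² + … + f^3).
≈ 33.756 × (0.0705 + 0.0050 + 0.0004) ≈ 33.756 × 0.0759 ≈ 2.562 mcg/mL.

2.6 mcg/mL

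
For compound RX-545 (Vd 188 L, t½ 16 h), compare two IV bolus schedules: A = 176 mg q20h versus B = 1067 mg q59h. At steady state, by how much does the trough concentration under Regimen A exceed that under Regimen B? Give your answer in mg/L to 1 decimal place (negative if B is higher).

0.2 mg/L

Regimen A: f = (1/2)^(20/16) ≈ 0.4204; Cmin,ss = (176/188)·f/(1−f) ≈ 0.679 mg/L.
Regimen B: f = (1/2)^(59/16) ≈ 0.0776; Cmin,ss = (1067/188)·f/(1−f) ≈ 0.477 mg/L.
Difference ≈ 0.679 − 0.477 ≈ 0.202 mg/L.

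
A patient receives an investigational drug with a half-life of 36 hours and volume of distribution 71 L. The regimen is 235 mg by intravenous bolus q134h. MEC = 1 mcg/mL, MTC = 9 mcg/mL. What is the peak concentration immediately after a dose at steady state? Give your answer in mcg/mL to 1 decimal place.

Over one 134-h interval, 134/36 ≈ 3.7222 half-lives elapse, leaving f ≈ 0.0758 of each dose.
At steady state, accumulation factor R = 1/(1 − e^(−kτ)) ≈ 1.0820.
Each bolus raises the concentration by D/Vd = 235/71 ≈ 3.310 mcg/mL.
Cmax,ss = C₀/(1 − f) ≈ 3.310/0.9242 ≈ 3.581 mcg/mL.
Peak 3.6 mcg/mL vs MTC 9 mcg/mL: below toxic threshold.

3.6 mcg/mL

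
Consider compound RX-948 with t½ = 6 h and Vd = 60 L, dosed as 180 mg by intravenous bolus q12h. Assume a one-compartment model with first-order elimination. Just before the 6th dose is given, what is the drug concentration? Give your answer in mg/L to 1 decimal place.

f = (1/2)^(τ/t½) = (1/2)^(12/6) ≈ 0.2500.
C₀ = D/Vd = 180/60 ≈ 3.000 mg/L.
Before the 6th dose, 5 doses have been given. Superposition: Cmin = C₀·(f + f² + … + f^5).
≈ 3.000 × (0.2500 + 0.0625 + 0.0156 + 0.0039 + 0.0010) ≈ 3.000 × 0.3330 ≈ 0.999 mg/L.

1.0 mg/L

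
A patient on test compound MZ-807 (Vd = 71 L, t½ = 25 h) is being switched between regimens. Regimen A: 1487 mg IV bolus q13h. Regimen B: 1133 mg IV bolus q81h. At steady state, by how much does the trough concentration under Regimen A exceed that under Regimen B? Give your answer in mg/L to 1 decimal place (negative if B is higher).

46.4 mg/L

Regimen A: f = (1/2)^(13/25) ≈ 0.6974; Cmin,ss = (1487/71)·f/(1−f) ≈ 48.269 mg/L.
Regimen B: f = (1/2)^(81/25) ≈ 0.1058; Cmin,ss = (1133/71)·f/(1−f) ≈ 1.888 mg/L.
Difference ≈ 48.269 − 1.888 ≈ 46.381 mg/L.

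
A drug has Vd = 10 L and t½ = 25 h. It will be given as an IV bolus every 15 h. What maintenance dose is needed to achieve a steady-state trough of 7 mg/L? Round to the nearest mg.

τ/t½ = 15/25 ≈ 0.6, so f = (1/2)^(15/25) ≈ 0.659754.
Cmin,ss = (D/Vd)·f/(1−f), so D = Cmin,ss·Vd·(1−f)/f.
D = 7 × 10 × (1−f)/f ≈ 7 × 10 × 0.51572 ≈ 36.10 mg.

36 mg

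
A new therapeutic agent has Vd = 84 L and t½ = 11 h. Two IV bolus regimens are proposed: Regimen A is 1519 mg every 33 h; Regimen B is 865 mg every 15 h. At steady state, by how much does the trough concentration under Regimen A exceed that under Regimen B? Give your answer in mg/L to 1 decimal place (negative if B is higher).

Regimen A: f = (1/2)^(33/11) ≈ 0.1250; Cmin,ss = (1519/84)·f/(1−f) ≈ 2.583 mg/L.
Regimen B: f = (1/2)^(15/11) ≈ 0.3886; Cmin,ss = (865/84)·f/(1−f) ≈ 6.545 mg/L.
Difference ≈ 2.583 − 6.545 ≈ -3.962 mg/L.

-4.0 mg/L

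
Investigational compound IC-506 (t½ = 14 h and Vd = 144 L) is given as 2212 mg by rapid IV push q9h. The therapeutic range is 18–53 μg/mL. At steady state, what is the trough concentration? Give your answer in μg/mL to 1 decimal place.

Over one 9-h interval, 9/14 ≈ 0.64286 half-lives elapse, leaving f ≈ 0.6404 of each dose.
At steady state, accumulation factor R = 1/(1 − e^(−kτ)) ≈ 2.7809.
Each bolus raises the concentration by D/Vd = 2212/144 ≈ 15.361 μg/mL.
Steady-state peak Cmax,ss = C₀·R ≈ 15.361 × 2.7809 ≈ 42.717 μg/mL.
One interval later, Cmin,ss = Cmax,ss·e^(−kτ) ≈ 42.717 × 0.6404 ≈ 27.356 μg/mL.
Trough 27.4 μg/mL vs MEC 18 μg/mL: adequate.

27.4 μg/mL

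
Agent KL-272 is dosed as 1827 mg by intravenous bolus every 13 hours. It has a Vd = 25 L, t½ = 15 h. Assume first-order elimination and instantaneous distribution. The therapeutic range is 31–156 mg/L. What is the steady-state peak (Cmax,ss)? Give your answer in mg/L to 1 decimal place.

161.8 mg/L

τ/t½ = 13/15 ≈ 0.86667, so fraction remaining f = (1/2)^(13/15) ≈ 0.5484.
At steady state, accumulation factor R = 1/(1 − e^(−kτ)) ≈ 2.2143.
Single-dose peak C₀ = D/Vd = 1827/25 ≈ 73.080 mg/L.
Steady-state peak Cmax,ss = C₀·R ≈ 73.080 × 2.2143 ≈ 161.821 mg/L.
Peak 161.8 mg/L vs MTC 156 mg/L: exceeds toxic threshold.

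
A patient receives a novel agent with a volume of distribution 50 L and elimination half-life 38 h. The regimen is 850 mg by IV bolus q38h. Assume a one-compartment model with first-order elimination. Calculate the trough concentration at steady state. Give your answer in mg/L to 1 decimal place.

τ = 38 h = 1 half-life, so f = (1/2)^1 = 0.5.
Accumulation ratio R = 1/(1 − f) = 1/0.5 = 2/1.
Single-dose peak C₀ = D/Vd = 850/50 = 17 mg/L.
Steady-state peak Cmax,ss = C₀·R = 17 × 2/1 ≈ 34.000 mg/L.
Steady-state trough Cmin,ss = Cmax,ss·f ≈ 34.000 × 0.5 ≈ 17.000 mg/L.

17.0 mg/L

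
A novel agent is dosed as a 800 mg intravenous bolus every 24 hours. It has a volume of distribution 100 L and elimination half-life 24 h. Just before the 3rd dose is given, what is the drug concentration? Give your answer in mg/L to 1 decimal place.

f = (1/2)^(τ/t½) = (1/2)^(24/24) ≈ 0.5000.
C₀ = D/Vd = 800/100 ≈ 8.000 mg/L.
Before the 3rd dose, 2 doses have been given. Superposition: Cmin = C₀·(f + f²).
≈ 8.000 × (0.5000 + 0.2500) ≈ 8.000 × 0.7500 ≈ 6.000 mg/L.

6.0 mg/L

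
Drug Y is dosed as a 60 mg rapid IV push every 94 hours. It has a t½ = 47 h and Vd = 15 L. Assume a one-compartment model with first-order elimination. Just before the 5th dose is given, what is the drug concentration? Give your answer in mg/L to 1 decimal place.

f = (1/2)^(τ/t½) = (1/2)^(94/47) ≈ 0.2500.
C₀ = D/Vd = 60/15 ≈ 4.000 mg/L.
Before the 5th dose, 4 doses have been given. Superposition: Cmin = C₀·(f + f² + … + f^4).
≈ 4.000 × (0.2500 + 0.0625 + 0.0156 + 0.0039) ≈ 4.000 × 0.3320 ≈ 1.328 mg/L.

1.3 mg/L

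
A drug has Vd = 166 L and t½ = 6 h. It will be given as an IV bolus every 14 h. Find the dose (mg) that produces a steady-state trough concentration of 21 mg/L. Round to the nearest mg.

τ/t½ = 14/6 ≈ 2.3333, so f = (1/2)^(14/6) ≈ 0.198425.
Cmin,ss = (D/Vd)·f/(1−f), so D = Cmin,ss·Vd·(1−f)/f.
D = 21 × 166 × (1−f)/f ≈ 21 × 166 × 4.03969 ≈ 14082.36 mg.

14082 mg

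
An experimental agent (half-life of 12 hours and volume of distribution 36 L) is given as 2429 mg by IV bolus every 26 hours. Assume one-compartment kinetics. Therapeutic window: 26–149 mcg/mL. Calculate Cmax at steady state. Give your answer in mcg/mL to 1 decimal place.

86.8 mcg/mL

k = ln2/t½ = ln2/12 ≈ 0.057762 h⁻¹; fraction remaining f = e^(−kτ) = e^(−0.057762×26) ≈ 0.2227.
At steady state, accumulation factor R = 1/(1 − e^(−kτ)) ≈ 1.2865.
Each bolus raises the concentration by D/Vd = 2429/36 ≈ 67.472 mcg/mL.
Steady-state peak Cmax,ss = C₀·R ≈ 67.472 × 1.2865 ≈ 86.803 mcg/mL.
Peak 86.8 mcg/mL vs MTC 149 mcg/mL: below toxic threshold.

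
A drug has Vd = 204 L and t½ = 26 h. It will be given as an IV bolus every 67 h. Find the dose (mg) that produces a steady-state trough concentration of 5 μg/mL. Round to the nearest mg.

5066 mg

τ/t½ = 67/26 ≈ 2.5769, so f = (1/2)^(67/26) ≈ 0.167598.
Cmin,ss = (D/Vd)·f/(1−f), so D = Cmin,ss·Vd·(1−f)/f.
D = 5 × 204 × (1−f)/f ≈ 5 × 204 × 4.96666 ≈ 5065.99 mg.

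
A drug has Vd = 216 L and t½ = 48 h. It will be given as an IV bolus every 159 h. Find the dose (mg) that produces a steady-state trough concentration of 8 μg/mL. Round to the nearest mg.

τ/t½ = 159/48 ≈ 3.3125, so f = (1/2)^(159/48) ≈ 0.100656.
Cmin,ss = (D/Vd)·f/(1−f), so D = Cmin,ss·Vd·(1−f)/f.
D = 8 × 216 × (1−f)/f ≈ 8 × 216 × 8.93483 ≈ 15439.39 mg.

15439 mg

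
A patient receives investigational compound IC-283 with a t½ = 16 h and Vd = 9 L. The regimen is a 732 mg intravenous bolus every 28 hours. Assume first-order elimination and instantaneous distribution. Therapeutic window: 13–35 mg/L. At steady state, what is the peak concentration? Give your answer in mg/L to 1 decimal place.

115.7 mg/L

k = ln2/t½ = ln2/16 ≈ 0.043322 h⁻¹; fraction remaining f = e^(−kτ) = e^(−0.043322×28) ≈ 0.2973.
Accumulation ratio R = 1/(1 − f) ≈ 1/0.7027 ≈ 1.4231.
Single-dose peak C₀ = D/Vd = 732/9 ≈ 81.333 mg/L.
Steady-state peak Cmax,ss = C₀·R ≈ 81.333 × 1.4231 ≈ 115.745 mg/L.
Peak 115.7 mg/L vs MTC 35 mg/L: exceeds toxic threshold.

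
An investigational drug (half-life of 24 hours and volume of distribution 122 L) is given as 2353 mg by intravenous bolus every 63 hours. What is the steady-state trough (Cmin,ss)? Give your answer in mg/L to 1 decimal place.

3.7 mg/L

Over one 63-h interval, 63/24 ≈ 2.625 half-lives elapse, leaving f ≈ 0.1621 of each dose.
Single-dose peak C₀ = D/Vd = 2353/122 ≈ 19.287 mg/L.
Steady-state trough Cmin,ss = C₀·f/(1−f) ≈ 19.287 × 0.1621/0.8379 ≈ 3.731 mg/L.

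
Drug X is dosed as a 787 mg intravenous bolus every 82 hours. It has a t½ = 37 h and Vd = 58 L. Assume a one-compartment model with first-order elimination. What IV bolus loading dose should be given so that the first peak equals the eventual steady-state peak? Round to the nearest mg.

f = (1/2)^(82/37) ≈ 0.215205; accumulation ratio R = 1/(1−f) ≈ 1.27422.
Loading dose to hit Cmax,ss on first dose: D_load = D_maint·R ≈ 787 × 1.27422 ≈ 1002.81 mg.

1003 mg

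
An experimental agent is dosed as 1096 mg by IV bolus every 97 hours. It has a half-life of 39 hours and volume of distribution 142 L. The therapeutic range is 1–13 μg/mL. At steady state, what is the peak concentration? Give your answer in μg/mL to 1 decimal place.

Over one 97-h interval, 97/39 ≈ 2.4872 half-lives elapse, leaving f ≈ 0.1784 of each dose.
At steady state, accumulation factor R = 1/(1 − e^(−kτ)) ≈ 1.2171.
Each bolus raises the concentration by D/Vd = 1096/142 ≈ 7.718 μg/mL.
Steady-state peak Cmax,ss = C₀·R ≈ 7.718 × 1.2171 ≈ 9.394 μg/mL.
Peak 9.4 μg/mL vs MTC 13 μg/mL: below toxic threshold.

9.4 μg/mL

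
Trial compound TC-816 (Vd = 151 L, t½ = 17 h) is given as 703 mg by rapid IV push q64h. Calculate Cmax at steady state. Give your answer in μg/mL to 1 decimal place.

5.0 μg/mL

Over one 64-h interval, 64/17 ≈ 3.7647 half-lives elapse, leaving f ≈ 0.0736 of each dose.
Accumulation ratio R = 1/(1 − f) ≈ 1/0.9264 ≈ 1.0794.
Single-dose peak C₀ = D/Vd = 703/151 ≈ 4.656 μg/mL.
Steady-state peak Cmax,ss = C₀·R ≈ 4.656 × 1.0794 ≈ 5.026 μg/mL.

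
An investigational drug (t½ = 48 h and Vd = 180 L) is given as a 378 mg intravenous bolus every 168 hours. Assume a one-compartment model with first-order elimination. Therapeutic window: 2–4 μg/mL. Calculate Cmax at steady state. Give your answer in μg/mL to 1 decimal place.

2.3 μg/mL

τ/t½ = 168/48 ≈ 3.5, so fraction remaining f = (1/2)^(168/48) ≈ 0.0884.
At steady state, accumulation factor R = 1/(1 − e^(−kτ)) ≈ 1.0970.
Each bolus raises the concentration by D/Vd = 378/180 ≈ 2.100 μg/mL.
Steady-state peak Cmax,ss = C₀·R ≈ 2.100 × 1.0970 ≈ 2.304 μg/mL.
Peak 2.3 μg/mL vs MTC 4 μg/mL: below toxic threshold.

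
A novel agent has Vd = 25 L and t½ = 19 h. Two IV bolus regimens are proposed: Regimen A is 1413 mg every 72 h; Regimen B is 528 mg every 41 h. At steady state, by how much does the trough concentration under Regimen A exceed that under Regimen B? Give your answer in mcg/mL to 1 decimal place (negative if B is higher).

Regimen A: f = (1/2)^(72/19) ≈ 0.0723; Cmin,ss = (1413/25)·f/(1−f) ≈ 4.405 mcg/mL.
Regimen B: f = (1/2)^(41/19) ≈ 0.2241; Cmin,ss = (528/25)·f/(1−f) ≈ 6.100 mcg/mL.
Difference ≈ 4.405 − 6.100 ≈ -1.695 mcg/mL.

-1.7 mcg/mL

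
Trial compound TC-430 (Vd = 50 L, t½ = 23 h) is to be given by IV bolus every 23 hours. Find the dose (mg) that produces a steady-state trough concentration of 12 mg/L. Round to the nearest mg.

600 mg

τ/t½ = 23/23 ≈ 1, so f = (1/2)^(23/23) ≈ 0.500000.
Cmin,ss = (D/Vd)·f/(1−f), so D = Cmin,ss·Vd·(1−f)/f.
D = 12 × 50 × (1−f)/f ≈ 12 × 50 × 1.00000 ≈ 600.00 mg.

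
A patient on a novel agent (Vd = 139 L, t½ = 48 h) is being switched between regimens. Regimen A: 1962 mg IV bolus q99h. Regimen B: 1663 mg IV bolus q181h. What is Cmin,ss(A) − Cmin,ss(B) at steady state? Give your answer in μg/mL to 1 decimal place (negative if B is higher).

3.5 μg/mL

Regimen A: f = (1/2)^(99/48) ≈ 0.2394; Cmin,ss = (1962/139)·f/(1−f) ≈ 4.443 μg/mL.
Regimen B: f = (1/2)^(181/48) ≈ 0.0733; Cmin,ss = (1663/139)·f/(1−f) ≈ 0.946 μg/mL.
Difference ≈ 4.443 − 0.946 ≈ 3.497 μg/mL.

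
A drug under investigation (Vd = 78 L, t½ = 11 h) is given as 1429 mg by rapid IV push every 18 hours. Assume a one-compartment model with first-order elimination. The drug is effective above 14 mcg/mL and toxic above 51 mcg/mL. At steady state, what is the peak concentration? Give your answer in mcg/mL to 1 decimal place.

27.0 mcg/mL

Over one 18-h interval, 18/11 ≈ 1.6364 half-lives elapse, leaving f ≈ 0.3217 of each dose.
Accumulation ratio R = 1/(1 − f) ≈ 1/0.6783 ≈ 1.4743.
Each bolus raises the concentration by D/Vd = 1429/78 ≈ 18.321 mcg/mL.
Cmax,ss = C₀/(1 − f) ≈ 18.321/0.6783 ≈ 27.010 mcg/mL.
Peak 27.0 mcg/mL vs MTC 51 mcg/mL: below toxic threshold.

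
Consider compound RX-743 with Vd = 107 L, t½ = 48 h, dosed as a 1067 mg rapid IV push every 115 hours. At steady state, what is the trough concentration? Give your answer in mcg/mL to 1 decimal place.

k = ln2/t½ = ln2/48 ≈ 0.014441 h⁻¹; fraction remaining f = e^(−kτ) = e^(−0.014441×115) ≈ 0.1900.
At steady state, accumulation factor R = 1/(1 − e^(−kτ)) ≈ 1.2346.
Each bolus raises the concentration by D/Vd = 1067/107 ≈ 9.972 mcg/mL.
Steady-state peak Cmax,ss = C₀·R ≈ 9.972 × 1.2346 ≈ 12.311 mcg/mL.
One interval later, Cmin,ss = Cmax,ss·e^(−kτ) ≈ 12.311 × 0.1900 ≈ 2.339 mcg/mL.

2.3 mcg/mL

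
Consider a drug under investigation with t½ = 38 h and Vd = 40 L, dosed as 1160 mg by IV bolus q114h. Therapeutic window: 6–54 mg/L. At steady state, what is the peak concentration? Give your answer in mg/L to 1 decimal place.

The dosing interval is 3 half-lives, so f = 2^(−3) = 0.125.
Accumulation ratio R = 1/(1 − f) = 1/0.875 = 8/7.
Single-dose peak C₀ = D/Vd = 1160/40 = 29 mg/L.
Steady-state peak Cmax,ss = C₀·R = 29 × 8/7 ≈ 33.143 mg/L.
Peak 33.1 mg/L vs MTC 54 mg/L: below toxic threshold.

33.1 mg/L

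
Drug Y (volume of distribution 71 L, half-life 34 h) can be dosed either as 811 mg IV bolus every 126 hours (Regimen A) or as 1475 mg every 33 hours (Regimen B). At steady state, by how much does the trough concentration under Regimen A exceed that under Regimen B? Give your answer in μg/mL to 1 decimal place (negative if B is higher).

-20.7 μg/mL

Regimen A: f = (1/2)^(126/34) ≈ 0.0766; Cmin,ss = (811/71)·f/(1−f) ≈ 0.948 μg/mL.
Regimen B: f = (1/2)^(33/34) ≈ 0.5103; Cmin,ss = (1475/71)·f/(1−f) ≈ 21.649 μg/mL.
Difference ≈ 0.948 − 21.649 ≈ -20.701 μg/mL.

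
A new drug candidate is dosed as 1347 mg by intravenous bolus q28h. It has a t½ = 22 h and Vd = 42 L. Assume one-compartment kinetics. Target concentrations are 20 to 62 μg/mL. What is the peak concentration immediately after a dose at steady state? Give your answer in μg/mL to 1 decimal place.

54.7 μg/mL

Over one 28-h interval, 28/22 ≈ 1.2727 half-lives elapse, leaving f ≈ 0.4139 of each dose.
At steady state, accumulation factor R = 1/(1 − e^(−kτ)) ≈ 1.7062.
Each bolus raises the concentration by D/Vd = 1347/42 ≈ 32.071 μg/mL.
Steady-state peak Cmax,ss = C₀·R ≈ 32.071 × 1.7062 ≈ 54.720 μg/mL.
Peak 54.7 μg/mL vs MTC 62 μg/mL: below toxic threshold.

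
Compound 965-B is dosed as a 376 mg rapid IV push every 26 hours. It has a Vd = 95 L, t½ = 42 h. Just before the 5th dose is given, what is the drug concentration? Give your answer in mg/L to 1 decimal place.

6.1 mg/L

f = (1/2)^(τ/t½) = (1/2)^(26/42) ≈ 0.6511.
C₀ = D/Vd = 376/95 ≈ 3.958 mg/L.
Before the 5th dose, 4 doses have been given. Superposition: Cmin = C₀·(f + f² + … + f^4).
≈ 3.958 × (0.6511 + 0.4239 + 0.2760 + 0.1797) ≈ 3.958 × 1.5307 ≈ 6.059 mg/L.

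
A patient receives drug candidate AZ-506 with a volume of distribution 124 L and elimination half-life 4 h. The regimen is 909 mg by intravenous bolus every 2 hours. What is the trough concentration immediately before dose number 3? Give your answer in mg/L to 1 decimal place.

f = (1/2)^(τ/t½) = (1/2)^(2/4) ≈ 0.7071.
C₀ = D/Vd = 909/124 ≈ 7.331 mg/L.
Before the 3rd dose, 2 doses have been given. Superposition: Cmin = C₀·(f + f²).
≈ 7.331 × (0.7071 + 0.5000) ≈ 7.331 × 1.2071 ≈ 8.849 mg/L.

8.8 mg/L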